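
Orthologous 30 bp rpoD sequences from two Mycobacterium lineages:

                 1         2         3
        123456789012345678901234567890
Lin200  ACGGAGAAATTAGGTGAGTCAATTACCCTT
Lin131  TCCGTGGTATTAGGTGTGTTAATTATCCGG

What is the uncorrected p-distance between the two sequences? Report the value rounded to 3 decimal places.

The sequences differ at positions 1 (A/T), 3 (G/C), 5 (A/T), 7 (A/G), 8 (A/T), 17 (A/T), 20 (C/T), 26 (C/T), 29 (T/G), 30 (T/G).
There are 10 differences over 30 sites, so p = 10/30 = 0.333.

0.333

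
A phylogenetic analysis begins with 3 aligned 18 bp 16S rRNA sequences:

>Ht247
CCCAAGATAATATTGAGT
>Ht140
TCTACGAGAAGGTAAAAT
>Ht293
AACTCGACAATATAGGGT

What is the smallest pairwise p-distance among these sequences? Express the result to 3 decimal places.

Pairwise Hamming distances:
  Ht247 vs Ht140: 9
  Ht247 vs Ht293: 7
  Ht140 vs Ht293: 10
The smallest is 7 mismatches, between Ht247 and Ht293; p = 7/18 = 0.389.

0.389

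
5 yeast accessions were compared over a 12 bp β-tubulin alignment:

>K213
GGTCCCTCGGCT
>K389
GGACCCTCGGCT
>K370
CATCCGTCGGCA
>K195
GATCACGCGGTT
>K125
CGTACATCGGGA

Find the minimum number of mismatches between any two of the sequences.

Pairwise Hamming distances:
  K213 vs K389: 1
  K213 vs K370: 4
  K213 vs K195: 4
  K213 vs K125: 5
  K389 vs K370: 5
  K389 vs K195: 5
  K389 vs K125: 6
  K370 vs K195: 6
  K370 vs K125: 4
  K195 vs K125: 8
The smallest is 1, between K213 and K389.

1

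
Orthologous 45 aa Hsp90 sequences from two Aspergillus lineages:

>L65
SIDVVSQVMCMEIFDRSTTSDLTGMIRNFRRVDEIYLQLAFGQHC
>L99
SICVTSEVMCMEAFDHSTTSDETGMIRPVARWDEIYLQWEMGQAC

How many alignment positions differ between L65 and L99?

14

The sequences differ at positions 3 (D/C), 5 (V/T), 7 (Q/E), 13 (I/A), 16 (R/H), 22 (L/E), 28 (N/P), 29 (F/V), 30 (R/A), 32 (V/W), 39 (L/W), 40 (A/E), 41 (F/M), 44 (H/A).
That gives 14 mismatches out of 45 aligned sites, so the Hamming distance is 14.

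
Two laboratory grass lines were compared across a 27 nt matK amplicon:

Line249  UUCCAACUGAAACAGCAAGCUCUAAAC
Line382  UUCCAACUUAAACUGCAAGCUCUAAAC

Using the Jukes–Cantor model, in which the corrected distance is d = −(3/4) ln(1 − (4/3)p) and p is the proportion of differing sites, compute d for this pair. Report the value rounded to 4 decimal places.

Differing sites — 9:G/U; 14:A/U.
p = 2/27 = 0.074074.
d = −0.75 · ln(1 − (4/3)·0.074074) = −0.75 · ln(0.901235) = −0.75 · (-0.103989) = 0.0780.

0.0780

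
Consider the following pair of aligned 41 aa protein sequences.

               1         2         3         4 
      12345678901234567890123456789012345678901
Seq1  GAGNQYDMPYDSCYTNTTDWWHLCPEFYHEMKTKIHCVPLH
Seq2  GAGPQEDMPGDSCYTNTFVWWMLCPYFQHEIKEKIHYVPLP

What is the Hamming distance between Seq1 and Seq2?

Differing sites — 4:N/P; 6:Y/E; 10:Y/G; 18:T/F; 19:D/V; 22:H/M; 26:E/Y; 28:Y/Q; 31:M/I; 33:T/E; 37:C/Y; 41:H/P.
That gives 12 mismatches out of 41 aligned sites, so the Hamming distance is 12.

12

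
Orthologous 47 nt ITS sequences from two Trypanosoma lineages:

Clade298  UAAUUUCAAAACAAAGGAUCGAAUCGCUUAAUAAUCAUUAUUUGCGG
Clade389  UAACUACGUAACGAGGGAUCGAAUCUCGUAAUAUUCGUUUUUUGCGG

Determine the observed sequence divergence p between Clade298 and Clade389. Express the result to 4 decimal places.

0.2340

Differing sites — 4:U/C; 6:U/A; 8:A/G; 9:A/U; 13:A/G; 15:A/G; 26:G/U; 28:U/G; 34:A/U; 37:A/G; 40:A/U.
There are 11 differences over 47 sites, so p = 11/47 = 0.2340.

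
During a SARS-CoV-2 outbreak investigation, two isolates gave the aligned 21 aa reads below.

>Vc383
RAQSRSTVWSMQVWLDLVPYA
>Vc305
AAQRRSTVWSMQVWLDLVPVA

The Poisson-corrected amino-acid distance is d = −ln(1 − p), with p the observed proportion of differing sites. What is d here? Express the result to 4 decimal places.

The sequences differ at positions 1 (R/A), 4 (S/R), 20 (Y/V).
p = 3/21 = 0.142857.
d = −ln(1 − 0.142857) = −ln(0.857143) = 0.1542.

0.1542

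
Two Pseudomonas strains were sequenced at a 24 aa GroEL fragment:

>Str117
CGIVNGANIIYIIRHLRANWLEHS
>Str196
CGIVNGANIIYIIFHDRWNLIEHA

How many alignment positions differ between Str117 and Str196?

Mismatches occur at site 14 (R/F), site 16 (L/D), site 18 (A/W), site 20 (W/L), site 21 (L/I), site 24 (S/A).
That gives 6 mismatches out of 24 aligned sites, so the Hamming distance is 6.

6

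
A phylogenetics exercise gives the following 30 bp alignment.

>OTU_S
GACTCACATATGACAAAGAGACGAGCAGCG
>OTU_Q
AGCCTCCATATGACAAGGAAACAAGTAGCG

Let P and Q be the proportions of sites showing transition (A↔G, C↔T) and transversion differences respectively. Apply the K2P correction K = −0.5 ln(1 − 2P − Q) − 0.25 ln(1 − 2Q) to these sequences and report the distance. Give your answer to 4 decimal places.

Mismatches occur at site 1 (G/A, transition), site 2 (A/G, transition), site 4 (T/C, transition), site 5 (C/T, transition), site 6 (A/C, transversion), site 17 (A/G, transition), site 20 (G/A, transition), site 23 (G/A, transition), site 26 (C/T, transition).
Of the 9 differences, 8 transitions and 1 transversion over 30 sites: P = 8/30 = 0.266667, Q = 1/30 = 0.033333.
d = −0.5·ln(0.433333) − 0.25·ln(0.933334) = −0.5·(-0.836249) − 0.25·(-0.068992) = 0.4354.

0.4354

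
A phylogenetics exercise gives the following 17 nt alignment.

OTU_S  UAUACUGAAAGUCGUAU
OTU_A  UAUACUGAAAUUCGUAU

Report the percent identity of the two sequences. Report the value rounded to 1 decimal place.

The sequences differ at position 11 (G/U).
16 of the 17 sites match, so the percent identity is 16/17 × 100 = 94.1%.

94.1%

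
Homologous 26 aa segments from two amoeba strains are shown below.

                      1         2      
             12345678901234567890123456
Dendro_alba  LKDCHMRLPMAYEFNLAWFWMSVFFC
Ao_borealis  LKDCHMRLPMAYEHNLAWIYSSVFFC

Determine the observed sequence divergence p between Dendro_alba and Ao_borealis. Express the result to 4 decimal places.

0.1538

Mismatches occur at site 14 (F/H), site 19 (F/I), site 20 (W/Y), site 21 (M/S).
There are 4 differences over 26 sites, so p = 4/26 = 0.1538.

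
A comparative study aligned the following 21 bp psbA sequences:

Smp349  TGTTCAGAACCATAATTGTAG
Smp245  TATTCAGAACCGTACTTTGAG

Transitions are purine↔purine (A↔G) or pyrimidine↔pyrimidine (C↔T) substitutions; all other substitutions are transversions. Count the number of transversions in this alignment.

3

The sequences differ at positions 2 (G/A, transition), 12 (A/G, transition), 15 (A/C, transversion), 18 (G/T, transversion), 19 (T/G, transversion).
Of the 5 differences, 2 transitions and 3 transversions, so the answer is 3.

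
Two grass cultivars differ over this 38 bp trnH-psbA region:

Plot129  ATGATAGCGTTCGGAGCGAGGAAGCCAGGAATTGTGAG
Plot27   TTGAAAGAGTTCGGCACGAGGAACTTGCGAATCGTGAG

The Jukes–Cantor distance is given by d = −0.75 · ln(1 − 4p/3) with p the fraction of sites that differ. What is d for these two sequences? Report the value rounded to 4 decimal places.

0.3658

Differing sites — 1:A/T; 5:T/A; 8:C/A; 15:A/C; 16:G/A; 24:G/C; 25:C/T; 26:C/T; 27:A/G; 28:G/C; 33:T/C.
p = 11/38 = 0.289474.
d = −0.75 · ln(1 − (4/3)·0.289474) = −0.75 · ln(0.614035) = −0.75 · (-0.487703) = 0.3658.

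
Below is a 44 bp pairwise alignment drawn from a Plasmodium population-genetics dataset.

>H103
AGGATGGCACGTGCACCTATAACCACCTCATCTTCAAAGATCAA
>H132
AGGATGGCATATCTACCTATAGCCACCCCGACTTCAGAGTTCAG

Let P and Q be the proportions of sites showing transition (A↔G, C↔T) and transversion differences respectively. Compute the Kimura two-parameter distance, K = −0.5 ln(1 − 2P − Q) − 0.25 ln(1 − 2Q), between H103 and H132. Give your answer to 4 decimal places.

Mismatches occur at site 10 (C/T, transition), site 11 (G/A, transition), site 13 (G/C, transversion), site 14 (C/T, transition), site 22 (A/G, transition), site 28 (T/C, transition), site 30 (A/G, transition), site 31 (T/A, transversion), site 37 (A/G, transition), site 40 (A/T, transversion), site 44 (A/G, transition).
Of the 11 differences, 8 transitions and 3 transversions over 44 sites: P = 8/44 = 0.181818, Q = 3/44 = 0.068182.
d = −0.5·ln(0.568182) − 0.25·ln(0.863636) = −0.5·(-0.565313) − 0.25·(-0.146604) = 0.3193.

0.3193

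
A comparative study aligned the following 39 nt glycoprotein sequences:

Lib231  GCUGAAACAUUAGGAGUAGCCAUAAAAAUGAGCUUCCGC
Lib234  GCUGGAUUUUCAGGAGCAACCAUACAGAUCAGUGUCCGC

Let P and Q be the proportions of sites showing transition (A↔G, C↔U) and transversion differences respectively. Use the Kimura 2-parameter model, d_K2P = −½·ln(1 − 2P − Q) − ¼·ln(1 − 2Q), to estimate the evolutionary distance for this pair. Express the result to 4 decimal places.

Mismatches occur at site 5 (A↔G, transition), site 7 (A↔U, transversion), site 8 (C↔U, transition), site 9 (A↔U, transversion), site 11 (U↔C, transition), site 17 (U↔C, transition), site 19 (G↔A, transition), site 25 (A↔C, transversion), site 27 (A↔G, transition), site 30 (G↔C, transversion), site 33 (C↔U, transition), site 34 (U↔G, transversion).
Of the 12 differences, 7 transitions and 5 transversions over 39 sites: P = 7/39 = 0.179487, Q = 5/39 = 0.128205.
d = −0.5·ln(0.512821) − 0.25·ln(0.743590) = −0.5·(-0.667828) − 0.25·(-0.296265) = 0.4080.

0.4080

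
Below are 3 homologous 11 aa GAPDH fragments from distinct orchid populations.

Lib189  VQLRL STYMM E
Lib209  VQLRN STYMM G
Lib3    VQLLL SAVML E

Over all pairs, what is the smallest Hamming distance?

Pairwise Hamming distances:
  Lib189 vs Lib209: 2
  Lib189 vs Lib3: 4
  Lib209 vs Lib3: 6
The smallest is 2, between Lib189 and Lib209.

2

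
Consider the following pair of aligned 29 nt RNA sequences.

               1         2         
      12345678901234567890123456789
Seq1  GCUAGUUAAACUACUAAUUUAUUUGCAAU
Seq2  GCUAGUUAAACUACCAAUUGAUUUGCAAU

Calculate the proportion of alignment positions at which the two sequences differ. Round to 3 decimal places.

Mismatches occur at site 15 (U↔C), site 20 (U↔G).
There are 2 differences over 29 sites, so p = 2/29 = 0.069.

0.069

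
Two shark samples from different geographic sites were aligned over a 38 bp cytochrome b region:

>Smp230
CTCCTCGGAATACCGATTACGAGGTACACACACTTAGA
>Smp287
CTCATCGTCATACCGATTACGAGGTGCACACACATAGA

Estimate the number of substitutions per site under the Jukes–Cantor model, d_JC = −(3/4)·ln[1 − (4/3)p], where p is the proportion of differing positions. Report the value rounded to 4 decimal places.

0.1447

Mismatches occur at site 4 (C→A), site 8 (G→T), site 9 (A→C), site 26 (A→G), site 34 (T→A).
p = 5/38 = 0.131579.
d = −0.75 · ln(1 − (4/3)·0.131579) = −0.75 · ln(0.824561) = −0.75 · (-0.192904) = 0.1447.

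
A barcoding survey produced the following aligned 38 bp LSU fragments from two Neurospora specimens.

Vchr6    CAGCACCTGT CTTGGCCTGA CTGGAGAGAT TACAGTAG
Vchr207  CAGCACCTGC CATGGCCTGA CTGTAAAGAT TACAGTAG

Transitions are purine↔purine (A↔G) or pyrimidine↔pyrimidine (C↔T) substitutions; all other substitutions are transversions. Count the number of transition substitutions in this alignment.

Mismatches occur at site 10 (T→C, transition), site 12 (T→A, transversion), site 24 (G→T, transversion), site 26 (G→A, transition).
Of the 4 differences, 2 transitions and 2 transversions, so the answer is 2.

2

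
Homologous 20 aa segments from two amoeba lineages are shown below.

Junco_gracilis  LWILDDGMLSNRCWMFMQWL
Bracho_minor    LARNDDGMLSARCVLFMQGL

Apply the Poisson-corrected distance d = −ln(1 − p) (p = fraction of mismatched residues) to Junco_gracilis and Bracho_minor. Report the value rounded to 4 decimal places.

The sequences differ at positions 2 (W/A), 3 (I/R), 4 (L/N), 11 (N/A), 14 (W/V), 15 (M/L), 19 (W/G).
p = 7/20 = 0.350000.
d = −ln(1 − 0.350000) = −ln(0.650000) = 0.4308.

0.4308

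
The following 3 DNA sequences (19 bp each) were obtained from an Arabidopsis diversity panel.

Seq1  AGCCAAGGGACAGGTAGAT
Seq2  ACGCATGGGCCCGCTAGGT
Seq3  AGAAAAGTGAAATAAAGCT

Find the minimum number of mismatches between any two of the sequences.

7

Pairwise Hamming distances:
  Seq1 vs Seq2: 7
  Seq1 vs Seq3: 8
  Seq2 vs Seq3: 12
The smallest is 7, between Seq1 and Seq2.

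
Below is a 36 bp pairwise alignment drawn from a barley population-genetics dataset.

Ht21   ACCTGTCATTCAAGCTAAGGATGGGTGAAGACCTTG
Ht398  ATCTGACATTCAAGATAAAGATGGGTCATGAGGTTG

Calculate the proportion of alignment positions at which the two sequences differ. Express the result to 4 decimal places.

0.2222

Differing sites — 2:C/T; 6:T/A; 15:C/A; 19:G/A; 27:G/C; 29:A/T; 32:C/G; 33:C/G.
There are 8 differences over 36 sites, so p = 8/36 = 0.2222.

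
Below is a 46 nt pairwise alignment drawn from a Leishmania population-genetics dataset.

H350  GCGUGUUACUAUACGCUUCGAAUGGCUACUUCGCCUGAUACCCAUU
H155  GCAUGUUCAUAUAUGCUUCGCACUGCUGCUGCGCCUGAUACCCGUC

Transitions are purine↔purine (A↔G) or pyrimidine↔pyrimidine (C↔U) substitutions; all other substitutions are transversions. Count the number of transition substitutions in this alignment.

Differing sites — 3:G/A (Ti); 8:A/C (Tv); 9:C/A (Tv); 14:C/U (Ti); 21:A/C (Tv); 23:U/C (Ti); 24:G/U (Tv); 28:A/G (Ti); 31:U/G (Tv); 44:A/G (Ti); 46:U/C (Ti).
Of the 11 differences, 6 transitions and 5 transversions, so the answer is 6.

6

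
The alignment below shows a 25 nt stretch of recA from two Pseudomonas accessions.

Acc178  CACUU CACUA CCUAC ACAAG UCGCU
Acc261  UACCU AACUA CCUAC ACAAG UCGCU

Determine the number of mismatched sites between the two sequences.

3

Mismatches occur at site 1 (C→U), site 4 (U→C), site 6 (C→A).
That gives 3 mismatches out of 25 aligned sites, so the Hamming distance is 3.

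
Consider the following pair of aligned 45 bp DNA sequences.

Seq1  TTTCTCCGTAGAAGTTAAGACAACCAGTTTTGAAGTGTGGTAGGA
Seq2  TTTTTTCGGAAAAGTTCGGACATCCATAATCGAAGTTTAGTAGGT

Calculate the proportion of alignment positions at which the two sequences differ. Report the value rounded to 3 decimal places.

The sequences differ at positions 4 (C/T), 6 (C/T), 9 (T/G), 11 (G/A), 17 (A/C), 18 (A/G), 23 (A/T), 27 (G/T), 28 (T/A), 29 (T/A), 31 (T/C), 37 (G/T), 39 (G/A), 45 (A/T).
There are 14 differences over 45 sites, so p = 14/45 = 0.311.

0.311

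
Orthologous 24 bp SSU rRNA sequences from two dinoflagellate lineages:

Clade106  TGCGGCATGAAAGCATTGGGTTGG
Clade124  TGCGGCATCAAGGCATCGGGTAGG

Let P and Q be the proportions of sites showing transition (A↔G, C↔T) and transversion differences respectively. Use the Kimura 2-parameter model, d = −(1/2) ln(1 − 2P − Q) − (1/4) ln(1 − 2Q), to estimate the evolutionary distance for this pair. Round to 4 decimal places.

Differing sites — 9:G/C (Tv); 12:A/G (Ti); 17:T/C (Ti); 22:T/A (Tv).
Of the 4 differences, 2 transitions and 2 transversions over 24 sites: P = 2/24 = 0.083333, Q = 2/24 = 0.083333.
d = −0.5·ln(0.750001) − 0.25·ln(0.833334) = −0.5·(-0.287681) − 0.25·(-0.182321) = 0.1894.

0.1894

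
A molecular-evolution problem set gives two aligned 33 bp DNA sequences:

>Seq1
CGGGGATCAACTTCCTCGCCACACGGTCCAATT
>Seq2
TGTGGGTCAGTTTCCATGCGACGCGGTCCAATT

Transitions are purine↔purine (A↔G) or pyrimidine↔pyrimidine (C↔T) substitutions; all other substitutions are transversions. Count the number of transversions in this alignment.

3

Mismatches occur at site 1 (C→T, transition), site 3 (G→T, transversion), site 6 (A→G, transition), site 10 (A→G, transition), site 11 (C→T, transition), site 16 (T→A, transversion), site 17 (C→T, transition), site 20 (C→G, transversion), site 23 (A→G, transition).
Of the 9 differences, 6 transitions and 3 transversions, so the answer is 3.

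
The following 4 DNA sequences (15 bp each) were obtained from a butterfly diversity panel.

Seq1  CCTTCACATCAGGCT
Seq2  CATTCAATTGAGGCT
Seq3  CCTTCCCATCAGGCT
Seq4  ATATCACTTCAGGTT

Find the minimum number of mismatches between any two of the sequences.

1

Pairwise Hamming distances:
  Seq1 vs Seq2: 4
  Seq1 vs Seq3: 1
  Seq1 vs Seq4: 5
  Seq2 vs Seq3: 5
  Seq2 vs Seq4: 6
  Seq3 vs Seq4: 6
The smallest is 1, between Seq1 and Seq3.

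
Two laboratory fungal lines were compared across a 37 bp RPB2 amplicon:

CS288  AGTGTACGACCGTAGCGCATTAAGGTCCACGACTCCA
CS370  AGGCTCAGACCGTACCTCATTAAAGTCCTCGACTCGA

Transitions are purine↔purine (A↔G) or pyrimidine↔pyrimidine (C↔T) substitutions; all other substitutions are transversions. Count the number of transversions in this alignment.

The sequences differ at positions 3 (T/G, transversion), 4 (G/C, transversion), 6 (A/C, transversion), 7 (C/A, transversion), 15 (G/C, transversion), 17 (G/T, transversion), 24 (G/A, transition), 29 (A/T, transversion), 36 (C/G, transversion).
Of the 9 differences, 1 transition and 8 transversions, so the answer is 8.

8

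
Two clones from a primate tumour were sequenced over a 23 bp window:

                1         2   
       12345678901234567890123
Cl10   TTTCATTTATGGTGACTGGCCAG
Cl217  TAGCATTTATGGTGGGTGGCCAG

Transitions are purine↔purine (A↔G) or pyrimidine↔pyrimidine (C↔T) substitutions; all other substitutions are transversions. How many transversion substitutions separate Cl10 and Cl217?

Mismatches occur at site 2 (T→A, transversion), site 3 (T→G, transversion), site 15 (A→G, transition), site 16 (C→G, transversion).
Of the 4 differences, 1 transition and 3 transversions, so the answer is 3.

3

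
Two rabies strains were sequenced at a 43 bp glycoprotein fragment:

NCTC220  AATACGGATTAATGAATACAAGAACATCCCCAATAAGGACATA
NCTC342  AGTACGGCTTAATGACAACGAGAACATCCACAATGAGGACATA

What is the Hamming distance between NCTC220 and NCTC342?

Differing sites — 2:A/G; 8:A/C; 16:A/C; 17:T/A; 20:A/G; 30:C/A; 35:A/G.
That gives 7 mismatches out of 43 aligned sites, so the Hamming distance is 7.

7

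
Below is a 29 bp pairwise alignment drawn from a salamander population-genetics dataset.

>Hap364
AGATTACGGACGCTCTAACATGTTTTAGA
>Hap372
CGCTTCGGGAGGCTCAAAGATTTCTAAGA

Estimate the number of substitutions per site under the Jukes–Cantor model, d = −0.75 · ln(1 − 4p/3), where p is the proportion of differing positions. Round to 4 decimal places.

0.4618

The sequences differ at positions 1 (A/C), 3 (A/C), 6 (A/C), 7 (C/G), 11 (C/G), 16 (T/A), 19 (C/G), 22 (G/T), 24 (T/C), 26 (T/A).
p = 10/29 = 0.344828.
d = −0.75 · ln(1 − (4/3)·0.344828) = −0.75 · ln(0.540229) = −0.75 · (-0.615762) = 0.4618.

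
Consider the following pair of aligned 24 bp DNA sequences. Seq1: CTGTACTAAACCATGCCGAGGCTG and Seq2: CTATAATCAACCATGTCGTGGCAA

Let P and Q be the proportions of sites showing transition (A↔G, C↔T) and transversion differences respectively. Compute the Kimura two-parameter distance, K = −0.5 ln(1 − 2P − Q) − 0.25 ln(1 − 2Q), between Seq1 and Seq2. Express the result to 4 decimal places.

Differing sites — 3:G/A (Ti); 6:C/A (Tv); 8:A/C (Tv); 16:C/T (Ti); 19:A/T (Tv); 23:T/A (Tv); 24:G/A (Ti).
Of the 7 differences, 3 transitions and 4 transversions over 24 sites: P = 3/24 = 0.125000, Q = 4/24 = 0.166667.
d = −0.5·ln(0.583333) − 0.25·ln(0.666666) = −0.5·(-0.538997) − 0.25·(-0.405466) = 0.3709.

0.3709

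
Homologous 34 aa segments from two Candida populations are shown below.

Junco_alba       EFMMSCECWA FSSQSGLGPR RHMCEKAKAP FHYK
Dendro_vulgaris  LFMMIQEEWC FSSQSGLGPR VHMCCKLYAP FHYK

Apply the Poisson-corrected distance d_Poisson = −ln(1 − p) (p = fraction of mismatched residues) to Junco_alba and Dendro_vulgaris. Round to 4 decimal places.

Mismatches occur at site 1 (E→L), site 5 (S→I), site 6 (C→Q), site 8 (C→E), site 10 (A→C), site 21 (R→V), site 25 (E→C), site 27 (A→L), site 28 (K→Y).
p = 9/34 = 0.264706.
d = −ln(1 − 0.264706) = −ln(0.735294) = 0.3075.

0.3075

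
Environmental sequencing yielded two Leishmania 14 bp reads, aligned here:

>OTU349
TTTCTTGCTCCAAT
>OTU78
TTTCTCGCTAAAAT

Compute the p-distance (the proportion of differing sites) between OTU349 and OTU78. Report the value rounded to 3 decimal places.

0.214

The sequences differ at positions 6 (T/C), 10 (C/A), 11 (C/A).
There are 3 differences over 14 sites, so p = 3/14 = 0.214.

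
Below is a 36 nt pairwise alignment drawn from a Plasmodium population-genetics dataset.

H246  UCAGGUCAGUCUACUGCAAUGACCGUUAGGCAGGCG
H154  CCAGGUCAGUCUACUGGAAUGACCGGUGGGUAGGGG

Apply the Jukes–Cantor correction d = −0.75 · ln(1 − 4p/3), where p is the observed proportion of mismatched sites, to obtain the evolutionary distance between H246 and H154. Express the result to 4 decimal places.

Differing sites — 1:U/C; 17:C/G; 26:U/G; 28:A/G; 31:C/U; 35:C/G.
p = 6/36 = 0.166667.
d = −0.75 · ln(1 − (4/3)·0.166667) = −0.75 · ln(0.777777) = −0.75 · (-0.251315) = 0.1885.

0.1885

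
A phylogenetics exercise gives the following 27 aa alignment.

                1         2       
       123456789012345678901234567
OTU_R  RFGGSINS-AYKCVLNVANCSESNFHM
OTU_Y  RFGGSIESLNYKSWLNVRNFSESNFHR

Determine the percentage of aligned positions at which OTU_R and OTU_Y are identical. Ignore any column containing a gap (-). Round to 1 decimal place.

Excluding the 1 gap column leaves 26 comparable sites.
The sequences differ at positions 7 (N/E), 10 (A/N), 13 (C/S), 14 (V/W), 18 (A/R), 20 (C/F), 27 (M/R).
19 of the 26 comparable sites match, so the percent identity is 19/26 × 100 = 73.1%.

73.1%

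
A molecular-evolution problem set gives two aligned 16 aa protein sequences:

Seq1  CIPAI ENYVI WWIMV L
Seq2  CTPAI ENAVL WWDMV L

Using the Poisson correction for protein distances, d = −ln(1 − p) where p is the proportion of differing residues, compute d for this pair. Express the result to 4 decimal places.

0.2877

Differing sites — 2:I/T; 8:Y/A; 10:I/L; 13:I/D.
p = 4/16 = 0.250000.
d = −ln(1 − 0.250000) = −ln(0.750000) = 0.2877.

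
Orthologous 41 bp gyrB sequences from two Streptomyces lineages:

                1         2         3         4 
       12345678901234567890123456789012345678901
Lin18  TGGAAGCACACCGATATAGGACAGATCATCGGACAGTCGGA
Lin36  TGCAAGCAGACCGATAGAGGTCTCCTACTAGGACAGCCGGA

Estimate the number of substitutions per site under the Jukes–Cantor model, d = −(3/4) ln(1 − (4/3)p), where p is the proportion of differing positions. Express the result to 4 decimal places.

Differing sites — 3:G/C; 9:C/G; 17:T/G; 21:A/T; 23:A/T; 24:G/C; 25:A/C; 27:C/A; 28:A/C; 30:C/A; 37:T/C.
p = 11/41 = 0.268293.
d = −0.75 · ln(1 − (4/3)·0.268293) = −0.75 · ln(0.642276) = −0.75 · (-0.442737) = 0.3321.

0.3321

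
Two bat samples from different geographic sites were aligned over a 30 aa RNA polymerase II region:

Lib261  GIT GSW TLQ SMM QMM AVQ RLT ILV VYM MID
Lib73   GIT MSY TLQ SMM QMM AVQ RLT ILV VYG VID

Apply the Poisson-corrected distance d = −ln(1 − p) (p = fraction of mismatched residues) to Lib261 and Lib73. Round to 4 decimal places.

0.1431

Differing sites — 4:G/M; 6:W/Y; 27:M/G; 28:M/V.
p = 4/30 = 0.133333.
d = −ln(1 − 0.133333) = −ln(0.866667) = 0.1431.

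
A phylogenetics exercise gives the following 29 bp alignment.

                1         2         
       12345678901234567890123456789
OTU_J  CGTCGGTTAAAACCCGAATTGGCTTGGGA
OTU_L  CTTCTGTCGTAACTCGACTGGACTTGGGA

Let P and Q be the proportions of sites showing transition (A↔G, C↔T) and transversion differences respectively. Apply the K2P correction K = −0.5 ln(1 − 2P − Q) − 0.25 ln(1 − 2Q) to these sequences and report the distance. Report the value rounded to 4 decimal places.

Differing sites — 2:G/T (Tv); 5:G/T (Tv); 8:T/C (Ti); 9:A/G (Ti); 10:A/T (Tv); 14:C/T (Ti); 18:A/C (Tv); 20:T/G (Tv); 22:G/A (Ti).
Of the 9 differences, 4 transitions and 5 transversions over 29 sites: P = 4/29 = 0.137931, Q = 5/29 = 0.172414.
d = −0.5·ln(0.551724) − 0.25·ln(0.655172) = −0.5·(-0.594707) − 0.25·(-0.422857) = 0.4031.

0.4031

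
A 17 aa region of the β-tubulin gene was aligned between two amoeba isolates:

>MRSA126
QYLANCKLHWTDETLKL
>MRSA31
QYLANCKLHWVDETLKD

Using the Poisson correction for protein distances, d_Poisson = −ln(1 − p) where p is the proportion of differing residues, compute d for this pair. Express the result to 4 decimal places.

0.1252

Mismatches occur at site 11 (T→V), site 17 (L→D).
p = 2/17 = 0.117647.
d = −ln(1 − 0.117647) = −ln(0.882353) = 0.1252.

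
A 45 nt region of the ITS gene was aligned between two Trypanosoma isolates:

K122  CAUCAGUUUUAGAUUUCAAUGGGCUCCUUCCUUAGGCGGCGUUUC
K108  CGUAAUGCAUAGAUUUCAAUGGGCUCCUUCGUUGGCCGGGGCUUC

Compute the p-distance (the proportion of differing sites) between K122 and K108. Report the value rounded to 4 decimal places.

Mismatches occur at site 2 (A→G), site 4 (C→A), site 6 (G→U), site 7 (U→G), site 8 (U→C), site 9 (U→A), site 31 (C→G), site 34 (A→G), site 36 (G→C), site 40 (C→G), site 42 (U→C).
There are 11 differences over 45 sites, so p = 11/45 = 0.2444.

0.2444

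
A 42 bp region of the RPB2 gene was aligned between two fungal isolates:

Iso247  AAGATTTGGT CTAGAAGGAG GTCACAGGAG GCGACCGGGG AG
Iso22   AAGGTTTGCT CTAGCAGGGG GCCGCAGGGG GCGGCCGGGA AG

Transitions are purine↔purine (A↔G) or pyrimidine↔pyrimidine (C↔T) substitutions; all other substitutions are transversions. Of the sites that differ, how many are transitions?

The sequences differ at positions 4 (A/G, transition), 9 (G/C, transversion), 15 (A/C, transversion), 19 (A/G, transition), 22 (T/C, transition), 24 (A/G, transition), 29 (A/G, transition), 34 (A/G, transition), 40 (G/A, transition).
Of the 9 differences, 7 transitions and 2 transversions, so the answer is 7.

7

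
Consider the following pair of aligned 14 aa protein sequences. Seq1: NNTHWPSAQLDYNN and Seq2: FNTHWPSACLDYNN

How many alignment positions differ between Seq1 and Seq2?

2

Mismatches occur at site 1 (N→F), site 9 (Q→C).
That gives 2 mismatches out of 14 aligned sites, so the Hamming distance is 2.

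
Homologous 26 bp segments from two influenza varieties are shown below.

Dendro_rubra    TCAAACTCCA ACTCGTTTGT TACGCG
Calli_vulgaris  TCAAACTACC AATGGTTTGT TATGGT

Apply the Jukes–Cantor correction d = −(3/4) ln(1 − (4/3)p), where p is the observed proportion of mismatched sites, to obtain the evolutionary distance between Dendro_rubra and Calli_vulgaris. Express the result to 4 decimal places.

0.3335

Mismatches occur at site 8 (C→A), site 10 (A→C), site 12 (C→A), site 14 (C→G), site 23 (C→T), site 25 (C→G), site 26 (G→T).
p = 7/26 = 0.269231.
d = −0.75 · ln(1 − (4/3)·0.269231) = −0.75 · ln(0.641025) = −0.75 · (-0.444687) = 0.3335.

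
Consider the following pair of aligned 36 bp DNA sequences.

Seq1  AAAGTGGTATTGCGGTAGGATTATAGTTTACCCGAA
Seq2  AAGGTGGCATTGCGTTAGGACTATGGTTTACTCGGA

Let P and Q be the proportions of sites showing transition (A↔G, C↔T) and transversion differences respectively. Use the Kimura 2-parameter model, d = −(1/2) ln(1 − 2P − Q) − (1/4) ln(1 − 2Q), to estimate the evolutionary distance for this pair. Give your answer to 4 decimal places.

0.2383

Differing sites — 3:A/G (Ti); 8:T/C (Ti); 15:G/T (Tv); 21:T/C (Ti); 25:A/G (Ti); 32:C/T (Ti); 35:A/G (Ti).
Of the 7 differences, 6 transitions and 1 transversion over 36 sites: P = 6/36 = 0.166667, Q = 1/36 = 0.027778.
d = −0.5·ln(0.638888) − 0.25·ln(0.944444) = −0.5·(-0.448026) − 0.25·(-0.057159) = 0.2383.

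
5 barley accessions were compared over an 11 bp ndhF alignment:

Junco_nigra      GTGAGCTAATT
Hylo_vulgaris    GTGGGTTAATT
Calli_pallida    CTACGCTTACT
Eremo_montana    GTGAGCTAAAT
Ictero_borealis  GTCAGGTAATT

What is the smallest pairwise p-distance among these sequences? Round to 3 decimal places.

0.091

Pairwise Hamming distances:
  Junco_nigra vs Hylo_vulgaris: 2
  Junco_nigra vs Calli_pallida: 5
  Junco_nigra vs Eremo_montana: 1
  Junco_nigra vs Ictero_borealis: 2
  Hylo_vulgaris vs Calli_pallida: 6
  Hylo_vulgaris vs Eremo_montana: 3
  Hylo_vulgaris vs Ictero_borealis: 3
  Calli_pallida vs Eremo_montana: 5
  Calli_pallida vs Ictero_borealis: 6
  Eremo_montana vs Ictero_borealis: 3
The smallest is 1 mismatch, between Junco_nigra and Eremo_montana; p = 1/11 = 0.091.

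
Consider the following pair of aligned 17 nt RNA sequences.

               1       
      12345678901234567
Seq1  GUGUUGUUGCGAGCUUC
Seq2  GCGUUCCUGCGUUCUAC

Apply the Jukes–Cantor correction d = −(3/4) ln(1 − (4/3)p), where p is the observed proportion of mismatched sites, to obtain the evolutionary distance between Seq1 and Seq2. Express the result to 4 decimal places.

0.4770

The sequences differ at positions 2 (U/C), 6 (G/C), 7 (U/C), 12 (A/U), 13 (G/U), 16 (U/A).
p = 6/17 = 0.352941.
d = −0.75 · ln(1 − (4/3)·0.352941) = −0.75 · ln(0.529412) = −0.75 · (-0.635988) = 0.4770.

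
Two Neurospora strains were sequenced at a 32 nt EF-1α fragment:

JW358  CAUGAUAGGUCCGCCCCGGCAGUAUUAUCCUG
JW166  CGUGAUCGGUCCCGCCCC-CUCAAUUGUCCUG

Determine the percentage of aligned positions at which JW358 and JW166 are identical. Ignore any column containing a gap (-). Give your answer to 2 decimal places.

Excluding the 1 gap column leaves 31 comparable sites.
The sequences differ at positions 2 (A/G), 7 (A/C), 13 (G/C), 14 (C/G), 18 (G/C), 21 (A/U), 22 (G/C), 23 (U/A), 27 (A/G).
22 of the 31 comparable sites match, so the percent identity is 22/31 × 100 = 70.97%.

70.97%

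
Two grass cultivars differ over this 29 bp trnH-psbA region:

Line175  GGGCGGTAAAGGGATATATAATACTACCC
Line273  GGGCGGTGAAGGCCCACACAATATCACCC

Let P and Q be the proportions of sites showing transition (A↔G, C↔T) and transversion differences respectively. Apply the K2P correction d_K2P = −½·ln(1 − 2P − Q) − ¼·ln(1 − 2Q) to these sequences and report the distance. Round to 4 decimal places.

Mismatches occur at site 8 (A/G, transition), site 13 (G/C, transversion), site 14 (A/C, transversion), site 15 (T/C, transition), site 17 (T/C, transition), site 19 (T/C, transition), site 24 (C/T, transition), site 25 (T/C, transition).
Of the 8 differences, 6 transitions and 2 transversions over 29 sites: P = 6/29 = 0.206897, Q = 2/29 = 0.068966.
d = −0.5·ln(0.517240) − 0.25·ln(0.862068) = −0.5·(-0.659248) − 0.25·(-0.148421) = 0.3667.

0.3667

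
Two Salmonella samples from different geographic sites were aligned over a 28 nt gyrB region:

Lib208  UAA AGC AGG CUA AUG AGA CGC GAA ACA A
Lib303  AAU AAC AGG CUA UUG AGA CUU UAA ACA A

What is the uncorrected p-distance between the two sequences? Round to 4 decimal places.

Differing sites — 1:U/A; 3:A/U; 5:G/A; 13:A/U; 20:G/U; 21:C/U; 22:G/U.
There are 7 differences over 28 sites, so p = 7/28 = 0.2500.

0.2500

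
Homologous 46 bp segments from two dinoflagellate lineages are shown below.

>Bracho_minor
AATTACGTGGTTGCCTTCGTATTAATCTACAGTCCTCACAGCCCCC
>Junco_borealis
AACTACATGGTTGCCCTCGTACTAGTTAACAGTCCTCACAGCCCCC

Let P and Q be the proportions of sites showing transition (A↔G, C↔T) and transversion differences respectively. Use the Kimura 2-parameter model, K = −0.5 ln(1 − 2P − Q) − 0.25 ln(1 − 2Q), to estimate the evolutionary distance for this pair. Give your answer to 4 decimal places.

Differing sites — 3:T/C (Ti); 7:G/A (Ti); 16:T/C (Ti); 22:T/C (Ti); 25:A/G (Ti); 27:C/T (Ti); 28:T/A (Tv).
Of the 7 differences, 6 transitions and 1 transversion over 46 sites: P = 6/46 = 0.130435, Q = 1/46 = 0.021739.
d = −0.5·ln(0.717391) − 0.25·ln(0.956522) = −0.5·(-0.332134) − 0.25·(-0.044451) = 0.1772.

0.1772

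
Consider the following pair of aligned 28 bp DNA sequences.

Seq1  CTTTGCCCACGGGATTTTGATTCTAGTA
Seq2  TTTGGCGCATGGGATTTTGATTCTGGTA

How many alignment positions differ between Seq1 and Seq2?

5

The sequences differ at positions 1 (C/T), 4 (T/G), 7 (C/G), 10 (C/T), 25 (A/G).
That gives 5 mismatches out of 28 aligned sites, so the Hamming distance is 5.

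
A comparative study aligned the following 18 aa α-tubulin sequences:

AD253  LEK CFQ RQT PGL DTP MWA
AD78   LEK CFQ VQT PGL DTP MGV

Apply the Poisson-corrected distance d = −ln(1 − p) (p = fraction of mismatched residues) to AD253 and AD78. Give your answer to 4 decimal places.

Differing sites — 7:R/V; 17:W/G; 18:A/V.
p = 3/18 = 0.166667.
d = −ln(1 − 0.166667) = −ln(0.833333) = 0.1823.

0.1823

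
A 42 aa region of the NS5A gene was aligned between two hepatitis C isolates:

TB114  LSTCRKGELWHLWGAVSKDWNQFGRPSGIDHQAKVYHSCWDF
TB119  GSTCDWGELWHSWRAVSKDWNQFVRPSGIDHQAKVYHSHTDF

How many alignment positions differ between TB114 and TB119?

Differing sites — 1:L/G; 5:R/D; 6:K/W; 12:L/S; 14:G/R; 24:G/V; 39:C/H; 40:W/T.
That gives 8 mismatches out of 42 aligned sites, so the Hamming distance is 8.

8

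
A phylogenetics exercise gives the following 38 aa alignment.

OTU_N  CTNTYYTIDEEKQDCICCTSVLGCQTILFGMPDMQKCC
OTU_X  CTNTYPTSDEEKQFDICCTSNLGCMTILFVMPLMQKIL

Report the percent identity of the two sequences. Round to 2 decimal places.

The sequences differ at positions 6 (Y/P), 8 (I/S), 14 (D/F), 15 (C/D), 21 (V/N), 25 (Q/M), 30 (G/V), 33 (D/L), 37 (C/I), 38 (C/L).
28 of the 38 sites match, so the percent identity is 28/38 × 100 = 73.68%.

73.68%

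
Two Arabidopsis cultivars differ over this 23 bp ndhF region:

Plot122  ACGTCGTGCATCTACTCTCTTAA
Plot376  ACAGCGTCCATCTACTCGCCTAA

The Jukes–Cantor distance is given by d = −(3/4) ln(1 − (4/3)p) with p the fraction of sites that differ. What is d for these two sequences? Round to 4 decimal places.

Differing sites — 3:G/A; 4:T/G; 8:G/C; 18:T/G; 20:T/C.
p = 5/23 = 0.217391.
d = −0.75 · ln(1 − (4/3)·0.217391) = −0.75 · ln(0.710145) = −0.75 · (-0.342286) = 0.2567.

0.2567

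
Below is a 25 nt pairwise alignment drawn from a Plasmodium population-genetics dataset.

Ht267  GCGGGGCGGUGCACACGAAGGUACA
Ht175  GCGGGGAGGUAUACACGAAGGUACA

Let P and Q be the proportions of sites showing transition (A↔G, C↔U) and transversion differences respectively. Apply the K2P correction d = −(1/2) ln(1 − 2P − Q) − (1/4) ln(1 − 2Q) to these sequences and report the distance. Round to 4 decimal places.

The sequences differ at positions 7 (C/A, transversion), 11 (G/A, transition), 12 (C/U, transition).
Of the 3 differences, 2 transitions and 1 transversion over 25 sites: P = 2/25 = 0.080000, Q = 1/25 = 0.040000.
d = −0.5·ln(0.800000) − 0.25·ln(0.920000) = −0.5·(-0.223144) − 0.25·(-0.083382) = 0.1324.

0.1324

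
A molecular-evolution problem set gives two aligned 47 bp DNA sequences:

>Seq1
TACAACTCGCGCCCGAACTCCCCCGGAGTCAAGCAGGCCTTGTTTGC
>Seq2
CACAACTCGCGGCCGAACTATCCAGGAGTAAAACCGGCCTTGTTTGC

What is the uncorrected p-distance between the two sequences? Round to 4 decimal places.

0.1702

Mismatches occur at site 1 (T→C), site 12 (C→G), site 20 (C→A), site 21 (C→T), site 24 (C→A), site 30 (C→A), site 33 (G→A), site 35 (A→C).
There are 8 differences over 47 sites, so p = 8/47 = 0.1702.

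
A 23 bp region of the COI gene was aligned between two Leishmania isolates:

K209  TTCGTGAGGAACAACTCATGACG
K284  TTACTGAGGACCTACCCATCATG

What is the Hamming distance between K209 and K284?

The sequences differ at positions 3 (C/A), 4 (G/C), 11 (A/C), 13 (A/T), 16 (T/C), 20 (G/C), 22 (C/T).
That gives 7 mismatches out of 23 aligned sites, so the Hamming distance is 7.

7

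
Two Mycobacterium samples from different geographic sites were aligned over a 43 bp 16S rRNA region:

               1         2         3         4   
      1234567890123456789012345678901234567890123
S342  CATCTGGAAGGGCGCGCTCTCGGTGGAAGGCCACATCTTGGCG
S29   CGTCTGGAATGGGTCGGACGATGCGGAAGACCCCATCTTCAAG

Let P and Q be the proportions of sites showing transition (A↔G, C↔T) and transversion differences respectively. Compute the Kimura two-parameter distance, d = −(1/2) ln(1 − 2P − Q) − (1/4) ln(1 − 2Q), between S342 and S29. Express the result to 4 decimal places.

0.4707

Differing sites — 2:A/G (Ti); 10:G/T (Tv); 13:C/G (Tv); 14:G/T (Tv); 17:C/G (Tv); 18:T/A (Tv); 20:T/G (Tv); 21:C/A (Tv); 22:G/T (Tv); 24:T/C (Ti); 30:G/A (Ti); 33:A/C (Tv); 40:G/C (Tv); 41:G/A (Ti); 42:C/A (Tv).
Of the 15 differences, 4 transitions and 11 transversions over 43 sites: P = 4/43 = 0.093023, Q = 11/43 = 0.255814.
d = −0.5·ln(0.558140) − 0.25·ln(0.488372) = −0.5·(-0.583145) − 0.25·(-0.716678) = 0.4707.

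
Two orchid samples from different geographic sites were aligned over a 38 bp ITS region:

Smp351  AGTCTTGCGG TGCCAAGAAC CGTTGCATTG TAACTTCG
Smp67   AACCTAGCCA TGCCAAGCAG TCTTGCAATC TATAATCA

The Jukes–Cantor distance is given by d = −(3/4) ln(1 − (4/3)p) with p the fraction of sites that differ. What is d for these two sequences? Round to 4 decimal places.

Differing sites — 2:G/A; 3:T/C; 6:T/A; 9:G/C; 10:G/A; 18:A/C; 20:C/G; 21:C/T; 22:G/C; 28:T/A; 30:G/C; 33:A/T; 34:C/A; 35:T/A; 38:G/A.
p = 15/38 = 0.394737.
d = −0.75 · ln(1 − (4/3)·0.394737) = −0.75 · ln(0.473684) = −0.75 · (-0.747215) = 0.5604.

0.5604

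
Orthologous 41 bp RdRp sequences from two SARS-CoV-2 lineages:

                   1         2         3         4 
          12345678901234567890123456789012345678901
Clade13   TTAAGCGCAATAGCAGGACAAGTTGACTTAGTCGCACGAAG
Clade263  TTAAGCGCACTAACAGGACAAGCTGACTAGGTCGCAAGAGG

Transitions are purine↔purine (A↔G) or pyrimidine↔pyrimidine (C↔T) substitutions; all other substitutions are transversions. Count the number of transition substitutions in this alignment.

4

Mismatches occur at site 10 (A/C, transversion), site 13 (G/A, transition), site 23 (T/C, transition), site 29 (T/A, transversion), site 30 (A/G, transition), site 37 (C/A, transversion), site 40 (A/G, transition).
Of the 7 differences, 4 transitions and 3 transversions, so the answer is 4.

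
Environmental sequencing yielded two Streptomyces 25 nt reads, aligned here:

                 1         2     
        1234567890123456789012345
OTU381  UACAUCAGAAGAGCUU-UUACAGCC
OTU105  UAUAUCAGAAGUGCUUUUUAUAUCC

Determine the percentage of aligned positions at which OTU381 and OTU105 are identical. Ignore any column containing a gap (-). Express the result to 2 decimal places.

83.33%

Excluding the 1 gap column leaves 24 comparable sites.
Differing sites — 3:C/U; 12:A/U; 21:C/U; 23:G/U.
20 of the 24 comparable sites match, so the percent identity is 20/24 × 100 = 83.33%.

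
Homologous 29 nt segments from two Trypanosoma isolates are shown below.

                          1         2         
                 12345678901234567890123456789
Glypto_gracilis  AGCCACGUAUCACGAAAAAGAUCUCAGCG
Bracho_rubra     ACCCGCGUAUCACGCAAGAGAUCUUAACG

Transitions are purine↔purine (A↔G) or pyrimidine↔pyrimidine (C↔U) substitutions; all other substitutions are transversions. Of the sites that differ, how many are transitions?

Mismatches occur at site 2 (G→C, transversion), site 5 (A→G, transition), site 15 (A→C, transversion), site 18 (A→G, transition), site 25 (C→U, transition), site 27 (G→A, transition).
Of the 6 differences, 4 transitions and 2 transversions, so the answer is 4.

4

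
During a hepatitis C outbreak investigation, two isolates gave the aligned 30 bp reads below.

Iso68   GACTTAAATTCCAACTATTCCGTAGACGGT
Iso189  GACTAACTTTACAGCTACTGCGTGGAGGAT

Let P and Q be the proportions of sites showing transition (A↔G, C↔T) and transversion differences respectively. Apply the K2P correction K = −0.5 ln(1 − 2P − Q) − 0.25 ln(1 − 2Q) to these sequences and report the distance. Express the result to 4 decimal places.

0.4420

Differing sites — 5:T/A (Tv); 7:A/C (Tv); 8:A/T (Tv); 11:C/A (Tv); 14:A/G (Ti); 18:T/C (Ti); 20:C/G (Tv); 24:A/G (Ti); 27:C/G (Tv); 29:G/A (Ti).
Of the 10 differences, 4 transitions and 6 transversions over 30 sites: P = 4/30 = 0.133333, Q = 6/30 = 0.200000.
d = −0.5·ln(0.533334) − 0.25·ln(0.600000) = −0.5·(-0.628607) − 0.25·(-0.510826) = 0.4420.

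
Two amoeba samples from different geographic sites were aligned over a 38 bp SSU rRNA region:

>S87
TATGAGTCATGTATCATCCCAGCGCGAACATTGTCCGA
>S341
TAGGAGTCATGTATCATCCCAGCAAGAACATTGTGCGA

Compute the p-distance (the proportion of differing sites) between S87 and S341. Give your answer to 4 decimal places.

0.1053

Differing sites — 3:T/G; 24:G/A; 25:C/A; 35:C/G.
There are 4 differences over 38 sites, so p = 4/38 = 0.1053.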